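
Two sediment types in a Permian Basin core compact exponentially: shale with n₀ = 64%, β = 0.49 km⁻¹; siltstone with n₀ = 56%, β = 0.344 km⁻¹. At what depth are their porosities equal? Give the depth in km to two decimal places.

0.91 km

Set n₀ₐ e^(−βₐd) = n₀ᵦ e^(−βᵦd) ⇒ ln(n₀ₐ/n₀ᵦ) = (βₐ − βᵦ)·d
d = ln(0.64/0.56) / (0.49 − 0.344) = 0.1335 / 0.146 = 0.915 km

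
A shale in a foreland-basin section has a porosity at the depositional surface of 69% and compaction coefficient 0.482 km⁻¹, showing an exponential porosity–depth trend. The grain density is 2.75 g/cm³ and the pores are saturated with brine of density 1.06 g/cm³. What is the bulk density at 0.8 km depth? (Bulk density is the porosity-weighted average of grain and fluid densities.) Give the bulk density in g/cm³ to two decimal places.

1.96 g/cm³

Porosity at depth: φ = 0.69·exp(−0.482×0.8) = 0.69×0.6800 = 0.4692
Bulk density: ρ_b = (1−φ)ρ_g + φ·ρ_f = 0.5308×2.75 + 0.4692×1.06
       = 1.460 + 0.497 = 1.957 g/cm³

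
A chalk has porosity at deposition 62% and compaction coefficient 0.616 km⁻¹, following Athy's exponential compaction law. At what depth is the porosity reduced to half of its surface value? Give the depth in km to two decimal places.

phi/phi₀ = 1/2 ⇒ exp(−c·z) = 1/2 ⇒ z = ln(2) / c
z = 0.6931 / 0.616 = 1.125 km

1.13 km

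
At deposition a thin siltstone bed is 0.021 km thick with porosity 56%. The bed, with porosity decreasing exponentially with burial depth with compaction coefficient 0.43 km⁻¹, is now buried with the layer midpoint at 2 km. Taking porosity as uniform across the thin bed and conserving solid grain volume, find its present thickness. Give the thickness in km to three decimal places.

0.012 km

Porosity at 2 km: n = 0.56·exp(−0.43×2) = 0.2370
Solid-volume conservation: h(1−n) = h₀(1−n₀) ⇒ h = h₀·(1−n₀)/(1−n)
h = 0.021 × (1 − 0.56)/(1 − 0.2370) = 0.021 × 0.5766 = 0.0121 km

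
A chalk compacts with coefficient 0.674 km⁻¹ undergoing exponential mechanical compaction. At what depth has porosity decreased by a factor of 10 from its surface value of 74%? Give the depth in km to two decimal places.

phi/phi₀ = 1/10 ⇒ exp(−c·Z) = 1/10 ⇒ Z = ln(10) / c
Z = 2.3026 / 0.674 = 3.416 km

3.42 km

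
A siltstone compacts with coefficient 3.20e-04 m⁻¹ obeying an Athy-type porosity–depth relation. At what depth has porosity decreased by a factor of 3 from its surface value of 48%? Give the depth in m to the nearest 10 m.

3430 m

Working in km (1 km = 1000 m; c in km⁻¹ = c in m⁻¹ × 1000):
phi/phi₀ = 1/3 ⇒ exp(−c·Z) = 1/3 ⇒ Z = ln(3) / c
Z = 1.0986 / 0.32 = 3.433 km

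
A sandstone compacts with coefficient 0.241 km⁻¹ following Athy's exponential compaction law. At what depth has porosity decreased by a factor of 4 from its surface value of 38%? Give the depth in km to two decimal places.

5.75 km

phi/phi₀ = 1/4 ⇒ exp(−β·z) = 1/4 ⇒ z = ln(4) / β
z = 1.3863 / 0.241 = 5.752 km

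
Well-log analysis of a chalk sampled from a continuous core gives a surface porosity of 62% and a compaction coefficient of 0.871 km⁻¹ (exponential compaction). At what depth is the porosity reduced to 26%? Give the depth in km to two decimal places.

Invert Athy's law: Z = ln(φ₀/φ) / c
Z = ln(0.62/0.26) / 0.871 = ln(2.385) / 0.871 = 0.8690 / 0.871 = 0.998 km

1.00 km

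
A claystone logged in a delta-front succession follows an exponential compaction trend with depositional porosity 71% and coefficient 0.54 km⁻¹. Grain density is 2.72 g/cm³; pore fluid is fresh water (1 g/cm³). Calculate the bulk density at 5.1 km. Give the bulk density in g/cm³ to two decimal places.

2.64 g/cm³

Porosity at depth: φ = 0.71·exp(−0.54×5.1) = 0.71×0.0637 = 0.0452
Bulk density: ρ_b = (1−φ)ρ_g + φ·ρ_f = 0.9548×2.72 + 0.0452×1
       = 2.597 + 0.045 = 2.642 g/cm³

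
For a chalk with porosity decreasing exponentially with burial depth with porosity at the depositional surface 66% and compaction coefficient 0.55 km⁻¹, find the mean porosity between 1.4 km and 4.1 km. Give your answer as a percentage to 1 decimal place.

15.9%

⟨φ⟩ = (1/(z₂−z₁)) ∫ φ₀ e^(−kz) dz = φ₀·(e^(−k·z₁) − e^(−k·z₂)) / (k·(z₂−z₁))
e^(−0.55×1.4) = 0.4630; e^(−0.55×4.1) = 0.1049
⟨φ⟩ = 0.66 × (0.4630 − 0.1049) / (0.55 × 2.7) = 0.66 × 0.2412 = 0.1592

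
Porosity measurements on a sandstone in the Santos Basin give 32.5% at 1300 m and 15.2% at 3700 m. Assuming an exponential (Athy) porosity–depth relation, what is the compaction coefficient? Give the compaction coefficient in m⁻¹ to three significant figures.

Working in km (1 km = 1000 m; β in km⁻¹ = β in m⁻¹ × 1000):
Athy: phi(z) = phi₀ e^(−βz) ⇒ phi₁/phi₂ = e^{β(z₂−z₁)} ⇒ β = ln(phi₁/phi₂)/(z₂−z₁)
β = ln(0.325/0.152) / (3.7 − 1.3) = ln(2.138) / 2.4 = 0.7599 / 2.4 = 0.3166 km⁻¹

0.000317 m⁻¹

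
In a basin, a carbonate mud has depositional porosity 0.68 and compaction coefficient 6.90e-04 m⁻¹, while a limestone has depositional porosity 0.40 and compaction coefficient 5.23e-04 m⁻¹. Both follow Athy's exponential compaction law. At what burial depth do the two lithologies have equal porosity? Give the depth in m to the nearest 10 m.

3180 m

Working in km (1 km = 1000 m; c in km⁻¹ = c in m⁻¹ × 1000):
Set phi₀ₐ e^(−cₐd) = phi₀ᵦ e^(−cᵦd) ⇒ ln(phi₀ₐ/phi₀ᵦ) = (cₐ − cᵦ)·d
d = ln(0.68/0.4) / (0.69 − 0.523) = 0.5306 / 0.167 = 3.177 km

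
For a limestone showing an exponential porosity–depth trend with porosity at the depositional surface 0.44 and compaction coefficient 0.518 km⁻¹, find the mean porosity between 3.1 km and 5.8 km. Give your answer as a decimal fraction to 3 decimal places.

⟨n⟩ = (1/(d₂−d₁)) ∫ n₀ e^(−kd) dd = n₀·(e^(−k·d₁) − e^(−k·d₂)) / (k·(d₂−d₁))
e^(−0.518×3.1) = 0.2007; e^(−0.518×5.8) = 0.0496
⟨n⟩ = 0.44 × (0.2007 − 0.0496) / (0.518 × 2.7) = 0.44 × 0.1081 = 0.0476

0.048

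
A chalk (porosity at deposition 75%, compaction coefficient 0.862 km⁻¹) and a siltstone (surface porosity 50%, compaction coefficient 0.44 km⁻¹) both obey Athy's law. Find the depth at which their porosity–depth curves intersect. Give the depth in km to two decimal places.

Set n₀ₐ e^(−βₐZ) = n₀ᵦ e^(−βᵦZ) ⇒ ln(n₀ₐ/n₀ᵦ) = (βₐ − βᵦ)·Z
Z = ln(0.75/0.5) / (0.862 − 0.44) = 0.4055 / 0.422 = 0.961 km

0.96 km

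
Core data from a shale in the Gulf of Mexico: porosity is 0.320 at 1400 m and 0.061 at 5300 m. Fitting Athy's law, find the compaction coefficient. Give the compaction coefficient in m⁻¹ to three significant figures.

Working in km (1 km = 1000 m; c in km⁻¹ = c in m⁻¹ × 1000):
Athy: phi(d) = phi₀ e^(−cd) ⇒ phi₁/phi₂ = e^{c(d₂−d₁)} ⇒ c = ln(phi₁/phi₂)/(d₂−d₁)
c = ln(0.32/0.061) / (5.3 − 1.4) = ln(5.246) / 3.9 = 1.6574 / 3.9 = 0.425 km⁻¹

0.000425 m⁻¹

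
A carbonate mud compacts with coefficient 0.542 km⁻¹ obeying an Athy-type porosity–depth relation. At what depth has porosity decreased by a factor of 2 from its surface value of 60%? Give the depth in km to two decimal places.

phi/phi₀ = 1/2 ⇒ exp(−β·d) = 1/2 ⇒ d = ln(2) / β
d = 0.6931 / 0.542 = 1.279 km

1.28 km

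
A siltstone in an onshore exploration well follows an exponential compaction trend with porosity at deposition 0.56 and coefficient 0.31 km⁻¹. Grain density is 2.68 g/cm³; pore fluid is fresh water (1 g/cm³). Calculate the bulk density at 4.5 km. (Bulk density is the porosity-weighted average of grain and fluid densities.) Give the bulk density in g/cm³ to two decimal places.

Porosity at depth: phi = 0.56·exp(−0.31×4.5) = 0.56×0.2478 = 0.1388
Bulk density: ρ_b = (1−phi)ρ_g + phi·ρ_f = 0.8612×2.68 + 0.1388×1
       = 2.308 + 0.139 = 2.447 g/cm³

2.45 g/cm³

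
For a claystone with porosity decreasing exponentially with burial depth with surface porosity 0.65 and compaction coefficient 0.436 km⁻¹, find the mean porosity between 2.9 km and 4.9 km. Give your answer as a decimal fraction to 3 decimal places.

⟨φ⟩ = (1/(z₂−z₁)) ∫ φ₀ e^(−cz) dz = φ₀·(e^(−c·z₁) − e^(−c·z₂)) / (c·(z₂−z₁))
e^(−0.436×2.9) = 0.2824; e^(−0.436×4.9) = 0.1181
⟨φ⟩ = 0.65 × (0.2824 − 0.1181) / (0.436 × 2) = 0.65 × 0.1885 = 0.1225

0.122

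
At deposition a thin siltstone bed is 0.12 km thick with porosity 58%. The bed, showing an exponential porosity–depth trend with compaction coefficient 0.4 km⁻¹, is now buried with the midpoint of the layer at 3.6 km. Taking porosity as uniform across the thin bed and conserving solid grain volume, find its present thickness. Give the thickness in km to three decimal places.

0.058 km

Porosity at 3.6 km: phi = 0.58·exp(−0.4×3.6) = 0.1374
Solid-volume conservation: h(1−phi) = h₀(1−phi₀) ⇒ h = h₀·(1−phi₀)/(1−phi)
h = 0.12 × (1 − 0.58)/(1 − 0.1374) = 0.12 × 0.4869 = 0.0584 km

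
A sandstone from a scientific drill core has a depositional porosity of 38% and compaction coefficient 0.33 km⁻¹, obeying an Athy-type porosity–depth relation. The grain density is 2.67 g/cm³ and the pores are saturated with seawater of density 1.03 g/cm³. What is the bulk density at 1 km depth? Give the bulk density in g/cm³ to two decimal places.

Porosity at depth: phi = 0.38·exp(−0.33×1) = 0.38×0.7189 = 0.2732
Bulk density: ρ_b = (1−phi)ρ_g + phi·ρ_f = 0.7268×2.67 + 0.2732×1.03
       = 1.941 + 0.281 = 2.222 g/cm³

2.22 g/cm³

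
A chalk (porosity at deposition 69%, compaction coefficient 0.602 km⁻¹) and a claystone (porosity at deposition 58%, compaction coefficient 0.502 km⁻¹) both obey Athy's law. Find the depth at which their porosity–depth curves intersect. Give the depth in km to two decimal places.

1.74 km

Set phi₀ₐ e^(−kₐz) = phi₀ᵦ e^(−kᵦz) ⇒ ln(phi₀ₐ/phi₀ᵦ) = (kₐ − kᵦ)·z
z = ln(0.69/0.58) / (0.602 − 0.502) = 0.1737 / 0.1 = 1.737 km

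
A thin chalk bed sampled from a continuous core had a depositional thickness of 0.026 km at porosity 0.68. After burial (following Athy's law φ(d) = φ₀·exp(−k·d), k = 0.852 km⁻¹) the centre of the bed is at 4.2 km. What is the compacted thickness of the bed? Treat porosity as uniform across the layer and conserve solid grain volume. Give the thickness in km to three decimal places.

Porosity at 4.2 km: φ = 0.68·exp(−0.852×4.2) = 0.0190
Solid-volume conservation: h(1−φ) = h₀(1−φ₀) ⇒ h = h₀·(1−φ₀)/(1−φ)
h = 0.026 × (1 − 0.68)/(1 − 0.0190) = 0.026 × 0.3262 = 0.0085 km

0.008 km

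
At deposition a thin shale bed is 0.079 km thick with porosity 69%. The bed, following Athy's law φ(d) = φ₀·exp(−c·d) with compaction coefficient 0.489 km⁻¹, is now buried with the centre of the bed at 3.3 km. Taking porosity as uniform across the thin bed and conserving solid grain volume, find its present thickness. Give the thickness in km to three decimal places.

Porosity at 3.3 km: φ = 0.69·exp(−0.489×3.3) = 0.1374
Solid-volume conservation: h(1−φ) = h₀(1−φ₀) ⇒ h = h₀·(1−φ₀)/(1−φ)
h = 0.079 × (1 − 0.69)/(1 − 0.1374) = 0.079 × 0.3594 = 0.0284 km

0.028 km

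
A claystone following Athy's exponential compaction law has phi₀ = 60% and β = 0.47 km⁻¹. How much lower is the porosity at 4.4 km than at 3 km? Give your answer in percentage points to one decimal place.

phi(3) = 0.6·e^(−0.47×3) = 0.1465
phi(4.4) = 0.6·e^(−0.47×4.4) = 0.0759
Δphi = 0.1465 − 0.0759 = 0.0706

7.1 percentage points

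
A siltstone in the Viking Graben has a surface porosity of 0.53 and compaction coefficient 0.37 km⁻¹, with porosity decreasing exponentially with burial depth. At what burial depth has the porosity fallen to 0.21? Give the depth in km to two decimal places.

2.50 km

Invert Athy's law: d = ln(φ₀/φ) / β
d = ln(0.53/0.21) / 0.37 = ln(2.524) / 0.37 = 0.9258 / 0.37 = 2.502 km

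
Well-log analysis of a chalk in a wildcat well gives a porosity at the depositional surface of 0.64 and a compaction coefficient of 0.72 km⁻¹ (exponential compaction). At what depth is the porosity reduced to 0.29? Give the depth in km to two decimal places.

1.10 km

Invert Athy's law: z = ln(phi₀/phi) / c
z = ln(0.64/0.29) / 0.72 = ln(2.207) / 0.72 = 0.7916 / 0.72 = 1.099 km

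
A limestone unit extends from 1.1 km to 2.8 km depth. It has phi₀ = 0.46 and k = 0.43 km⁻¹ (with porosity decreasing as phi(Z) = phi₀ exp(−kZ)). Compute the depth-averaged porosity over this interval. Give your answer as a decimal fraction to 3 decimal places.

⟨phi⟩ = (1/(Z₂−Z₁)) ∫ phi₀ e^(−kZ) dZ = phi₀·(e^(−k·Z₁) − e^(−k·Z₂)) / (k·(Z₂−Z₁))
e^(−0.43×1.1) = 0.6231; e^(−0.43×2.8) = 0.3000
⟨phi⟩ = 0.46 × (0.6231 − 0.3000) / (0.43 × 1.7) = 0.46 × 0.4420 = 0.2033

0.203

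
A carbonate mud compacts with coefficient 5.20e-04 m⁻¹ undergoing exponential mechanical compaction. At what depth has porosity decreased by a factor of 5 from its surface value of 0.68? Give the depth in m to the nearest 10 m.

3100 m

Working in km (1 km = 1000 m; β in km⁻¹ = β in m⁻¹ × 1000):
n/n₀ = 1/5 ⇒ exp(−β·Z) = 1/5 ⇒ Z = ln(5) / β
Z = 1.6094 / 0.52 = 3.095 km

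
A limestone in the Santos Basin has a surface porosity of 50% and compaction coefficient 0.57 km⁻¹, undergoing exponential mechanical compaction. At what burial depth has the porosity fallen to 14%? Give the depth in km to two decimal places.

Invert Athy's law: z = ln(φ₀/φ) / β
z = ln(0.5/0.14) / 0.57 = ln(3.571) / 0.57 = 1.2730 / 0.57 = 2.233 km

2.23 km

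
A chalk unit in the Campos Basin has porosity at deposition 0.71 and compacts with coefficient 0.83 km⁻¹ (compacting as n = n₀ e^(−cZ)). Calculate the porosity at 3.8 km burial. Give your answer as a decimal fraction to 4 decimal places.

n = n₀·exp(−c·Z) = 0.71 × exp(−0.83 × 3.8) = 0.71 × exp(−3.154)
  = 0.71 × 0.0427 = 0.0303

0.0303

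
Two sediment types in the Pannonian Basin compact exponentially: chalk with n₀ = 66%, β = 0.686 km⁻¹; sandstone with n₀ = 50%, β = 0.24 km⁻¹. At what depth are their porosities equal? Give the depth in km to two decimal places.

Set n₀ₐ e^(−βₐZ) = n₀ᵦ e^(−βᵦZ) ⇒ ln(n₀ₐ/n₀ᵦ) = (βₐ − βᵦ)·Z
Z = ln(0.66/0.5) / (0.686 − 0.24) = 0.2776 / 0.446 = 0.622 km

0.62 km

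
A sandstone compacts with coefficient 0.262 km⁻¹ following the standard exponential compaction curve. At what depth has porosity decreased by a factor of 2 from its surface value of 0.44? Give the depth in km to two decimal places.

2.65 km

phi/phi₀ = 1/2 ⇒ exp(−k·d) = 1/2 ⇒ d = ln(2) / k
d = 0.6931 / 0.262 = 2.646 km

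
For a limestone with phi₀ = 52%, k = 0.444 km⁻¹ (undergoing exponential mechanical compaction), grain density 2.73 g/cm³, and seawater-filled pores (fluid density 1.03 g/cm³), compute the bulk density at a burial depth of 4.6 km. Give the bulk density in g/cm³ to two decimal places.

Porosity at depth: phi = 0.52·exp(−0.444×4.6) = 0.52×0.1297 = 0.0675
Bulk density: ρ_b = (1−phi)ρ_g + phi·ρ_f = 0.9325×2.73 + 0.0675×1.03
       = 2.546 + 0.069 = 2.615 g/cm³

2.62 g/cm³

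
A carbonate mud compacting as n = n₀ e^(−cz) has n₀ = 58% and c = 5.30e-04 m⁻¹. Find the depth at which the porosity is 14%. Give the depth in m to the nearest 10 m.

2680 m

Working in km (1 km = 1000 m; c in km⁻¹ = c in m⁻¹ × 1000):
Invert Athy's law: z = ln(n₀/n) / c
z = ln(0.58/0.14) / 0.53 = ln(4.143) / 0.53 = 1.4214 / 0.53 = 2.682 km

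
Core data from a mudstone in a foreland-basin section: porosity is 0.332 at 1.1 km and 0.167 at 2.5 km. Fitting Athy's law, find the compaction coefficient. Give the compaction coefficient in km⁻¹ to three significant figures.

0.491 km⁻¹

Athy: n(z) = n₀ e^(−βz) ⇒ n₁/n₂ = e^{β(z₂−z₁)} ⇒ β = ln(n₁/n₂)/(z₂−z₁)
β = ln(0.332/0.167) / (2.5 − 1.1) = ln(1.988) / 1.4 = 0.6871 / 1.4 = 0.4908 km⁻¹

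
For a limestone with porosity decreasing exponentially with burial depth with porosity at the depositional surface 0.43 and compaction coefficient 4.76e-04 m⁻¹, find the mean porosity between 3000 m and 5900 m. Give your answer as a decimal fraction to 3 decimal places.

Working in km (1 km = 1000 m; β in km⁻¹ = β in m⁻¹ × 1000):
⟨φ⟩ = (1/(Z₂−Z₁)) ∫ φ₀ e^(−βZ) dZ = φ₀·(e^(−β·Z₁) − e^(−β·Z₂)) / (β·(Z₂−Z₁))
e^(−0.476×3) = 0.2398; e^(−0.476×5.9) = 0.0603
⟨φ⟩ = 0.43 × (0.2398 − 0.0603) / (0.476 × 2.9) = 0.43 × 0.1300 = 0.0559

0.056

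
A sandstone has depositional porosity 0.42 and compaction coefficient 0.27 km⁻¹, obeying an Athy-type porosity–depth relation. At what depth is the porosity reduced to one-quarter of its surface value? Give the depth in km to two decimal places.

φ/φ₀ = 1/4 ⇒ exp(−β·d) = 1/4 ⇒ d = ln(4) / β
d = 1.3863 / 0.27 = 5.134 km

5.13 km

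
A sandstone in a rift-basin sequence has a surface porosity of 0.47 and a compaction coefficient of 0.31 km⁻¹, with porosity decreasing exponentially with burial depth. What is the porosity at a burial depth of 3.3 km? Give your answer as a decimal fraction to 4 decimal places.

n = n₀·exp(−β·d) = 0.47 × exp(−0.31 × 3.3) = 0.47 × exp(−1.023)
  = 0.47 × 0.3595 = 0.1690

0.1690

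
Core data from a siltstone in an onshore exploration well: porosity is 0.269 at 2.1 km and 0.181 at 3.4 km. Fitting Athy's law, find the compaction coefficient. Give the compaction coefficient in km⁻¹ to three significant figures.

Athy: n(Z) = n₀ e^(−βZ) ⇒ n₁/n₂ = e^{β(Z₂−Z₁)} ⇒ β = ln(n₁/n₂)/(Z₂−Z₁)
β = ln(0.269/0.181) / (3.4 − 2.1) = ln(1.486) / 1.3 = 0.3962 / 1.3 = 0.3048 km⁻¹

0.305 km⁻¹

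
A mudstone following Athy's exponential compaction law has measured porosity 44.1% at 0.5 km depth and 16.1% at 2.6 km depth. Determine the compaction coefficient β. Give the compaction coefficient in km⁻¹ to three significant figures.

0.480 km⁻¹

Athy: φ(z) = φ₀ e^(−βz) ⇒ φ₁/φ₂ = e^{β(z₂−z₁)} ⇒ β = ln(φ₁/φ₂)/(z₂−z₁)
β = ln(0.441/0.161) / (2.6 − 0.5) = ln(2.739) / 2.1 = 1.0076 / 2.1 = 0.4798 km⁻¹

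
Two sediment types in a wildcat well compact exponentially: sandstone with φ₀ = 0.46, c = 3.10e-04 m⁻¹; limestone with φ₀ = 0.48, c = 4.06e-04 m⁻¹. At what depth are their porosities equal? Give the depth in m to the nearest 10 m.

Working in km (1 km = 1000 m; c in km⁻¹ = c in m⁻¹ × 1000):
Set φ₀ₐ e^(−cₐZ) = φ₀ᵦ e^(−cᵦZ) ⇒ ln(φ₀ₐ/φ₀ᵦ) = (cₐ − cᵦ)·Z
Z = ln(0.46/0.48) / (0.31 − 0.406) = -0.0426 / -0.096 = 0.443 km

440 m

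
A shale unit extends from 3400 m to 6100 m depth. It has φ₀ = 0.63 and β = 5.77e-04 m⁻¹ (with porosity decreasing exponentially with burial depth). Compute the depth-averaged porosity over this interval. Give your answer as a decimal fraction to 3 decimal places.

Working in km (1 km = 1000 m; β in km⁻¹ = β in m⁻¹ × 1000):
⟨φ⟩ = (1/(Z₂−Z₁)) ∫ φ₀ e^(−βZ) dZ = φ₀·(e^(−β·Z₁) − e^(−β·Z₂)) / (β·(Z₂−Z₁))
e^(−0.577×3.4) = 0.1406; e^(−0.577×6.1) = 0.0296
⟨φ⟩ = 0.63 × (0.1406 − 0.0296) / (0.577 × 2.7) = 0.63 × 0.0712 = 0.0449

0.045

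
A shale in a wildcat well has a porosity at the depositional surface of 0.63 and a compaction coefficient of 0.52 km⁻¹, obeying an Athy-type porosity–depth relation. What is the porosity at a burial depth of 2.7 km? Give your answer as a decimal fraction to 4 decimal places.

0.1547

phi = phi₀·exp(−k·Z) = 0.63 × exp(−0.52 × 2.7) = 0.63 × exp(−1.404)
  = 0.63 × 0.2456 = 0.1547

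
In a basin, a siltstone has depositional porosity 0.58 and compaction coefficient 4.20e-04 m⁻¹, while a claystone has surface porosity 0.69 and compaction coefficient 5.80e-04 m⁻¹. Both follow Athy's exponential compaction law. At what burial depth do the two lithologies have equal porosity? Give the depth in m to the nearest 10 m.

1090 m

Working in km (1 km = 1000 m; β in km⁻¹ = β in m⁻¹ × 1000):
Set phi₀ₐ e^(−βₐZ) = phi₀ᵦ e^(−βᵦZ) ⇒ ln(phi₀ₐ/phi₀ᵦ) = (βₐ − βᵦ)·Z
Z = ln(0.58/0.69) / (0.42 − 0.58) = -0.1737 / -0.16 = 1.085 km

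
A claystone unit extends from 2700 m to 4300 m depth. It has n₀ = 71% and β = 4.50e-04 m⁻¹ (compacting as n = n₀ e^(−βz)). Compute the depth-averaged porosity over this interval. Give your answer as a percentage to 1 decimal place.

Working in km (1 km = 1000 m; β in km⁻¹ = β in m⁻¹ × 1000):
⟨n⟩ = (1/(z₂−z₁)) ∫ n₀ e^(−βz) dz = n₀·(e^(−β·z₁) − e^(−β·z₂)) / (β·(z₂−z₁))
e^(−0.45×2.7) = 0.2967; e^(−0.45×4.3) = 0.1444
⟨n⟩ = 0.71 × (0.2967 − 0.1444) / (0.45 × 1.6) = 0.71 × 0.2115 = 0.1502

15.0%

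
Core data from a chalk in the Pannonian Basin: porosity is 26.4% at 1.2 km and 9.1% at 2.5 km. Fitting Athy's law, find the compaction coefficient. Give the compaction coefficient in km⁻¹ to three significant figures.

Athy: phi(z) = phi₀ e^(−cz) ⇒ phi₁/phi₂ = e^{c(z₂−z₁)} ⇒ c = ln(phi₁/phi₂)/(z₂−z₁)
c = ln(0.264/0.091) / (2.5 − 1.2) = ln(2.901) / 1.3 = 1.0651 / 1.3 = 0.8193 km⁻¹

0.819 km⁻¹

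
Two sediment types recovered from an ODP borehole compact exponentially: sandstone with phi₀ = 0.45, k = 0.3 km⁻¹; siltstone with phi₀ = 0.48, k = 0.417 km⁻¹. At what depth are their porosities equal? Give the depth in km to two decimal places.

0.55 km

Set phi₀ₐ e^(−kₐd) = phi₀ᵦ e^(−kᵦd) ⇒ ln(phi₀ₐ/phi₀ᵦ) = (kₐ − kᵦ)·d
d = ln(0.45/0.48) / (0.3 − 0.417) = -0.0645 / -0.117 = 0.552 km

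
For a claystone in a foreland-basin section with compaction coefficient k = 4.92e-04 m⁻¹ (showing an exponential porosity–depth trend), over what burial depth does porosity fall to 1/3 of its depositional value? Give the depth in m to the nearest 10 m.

2230 m

Working in km (1 km = 1000 m; k in km⁻¹ = k in m⁻¹ × 1000):
n/n₀ = 1/3 ⇒ exp(−k·z) = 1/3 ⇒ z = ln(3) / k
z = 1.0986 / 0.492 = 2.233 km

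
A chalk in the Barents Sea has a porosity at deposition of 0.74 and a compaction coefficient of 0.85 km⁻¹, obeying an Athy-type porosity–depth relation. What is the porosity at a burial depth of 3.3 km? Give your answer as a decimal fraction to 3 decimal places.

0.045

phi = phi₀·exp(−k·z) = 0.74 × exp(−0.85 × 3.3) = 0.74 × exp(−2.805)
  = 0.74 × 0.0605 = 0.0448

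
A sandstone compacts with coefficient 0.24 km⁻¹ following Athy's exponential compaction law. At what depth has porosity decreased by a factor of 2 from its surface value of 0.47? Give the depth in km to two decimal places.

2.89 km

phi/phi₀ = 1/2 ⇒ exp(−β·Z) = 1/2 ⇒ Z = ln(2) / β
Z = 0.6931 / 0.24 = 2.888 km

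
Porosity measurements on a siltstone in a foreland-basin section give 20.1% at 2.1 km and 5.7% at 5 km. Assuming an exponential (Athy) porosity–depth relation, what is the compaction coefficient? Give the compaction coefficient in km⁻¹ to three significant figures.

0.435 km⁻¹

Athy: φ(z) = φ₀ e^(−cz) ⇒ φ₁/φ₂ = e^{c(z₂−z₁)} ⇒ c = ln(φ₁/φ₂)/(z₂−z₁)
c = ln(0.201/0.057) / (5 − 2.1) = ln(3.526) / 2.9 = 1.2603 / 2.9 = 0.4346 km⁻¹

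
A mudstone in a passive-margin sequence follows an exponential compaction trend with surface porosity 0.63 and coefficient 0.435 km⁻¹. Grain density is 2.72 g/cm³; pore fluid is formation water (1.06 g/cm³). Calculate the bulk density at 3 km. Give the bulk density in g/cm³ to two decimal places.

2.44 g/cm³

Porosity at depth: φ = 0.63·exp(−0.435×3) = 0.63×0.2712 = 0.1708
Bulk density: ρ_b = (1−φ)ρ_g + φ·ρ_f = 0.8292×2.72 + 0.1708×1.06
       = 2.255 + 0.181 = 2.436 g/cm³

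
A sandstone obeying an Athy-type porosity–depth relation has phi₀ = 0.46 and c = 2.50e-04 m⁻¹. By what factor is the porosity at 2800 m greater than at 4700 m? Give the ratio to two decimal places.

1.61

Working in km (1 km = 1000 m; c in km⁻¹ = c in m⁻¹ × 1000):
phi(z₁)/phi(z₂) = e^(−c·z₁)/e^(−c·z₂) = e^{c(z₂−z₁)}
= exp(0.25 × 1.9) = exp(0.475) = 1.6080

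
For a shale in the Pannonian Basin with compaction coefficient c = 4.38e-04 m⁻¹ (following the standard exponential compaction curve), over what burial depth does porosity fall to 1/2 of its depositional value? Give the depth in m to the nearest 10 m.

Working in km (1 km = 1000 m; c in km⁻¹ = c in m⁻¹ × 1000):
phi/phi₀ = 1/2 ⇒ exp(−c·Z) = 1/2 ⇒ Z = ln(2) / c
Z = 0.6931 / 0.438 = 1.583 km

1580 m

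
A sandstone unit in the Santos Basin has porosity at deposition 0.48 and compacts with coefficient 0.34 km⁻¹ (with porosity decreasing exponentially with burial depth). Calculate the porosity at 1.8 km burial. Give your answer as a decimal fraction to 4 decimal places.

0.2603

phi = phi₀·exp(−β·Z) = 0.48 × exp(−0.34 × 1.8) = 0.48 × exp(−0.612)
  = 0.48 × 0.5423 = 0.2603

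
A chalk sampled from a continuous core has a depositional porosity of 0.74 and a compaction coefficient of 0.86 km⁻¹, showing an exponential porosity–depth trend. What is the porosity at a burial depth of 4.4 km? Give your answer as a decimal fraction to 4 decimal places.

0.0168

n = n₀·exp(−β·d) = 0.74 × exp(−0.86 × 4.4) = 0.74 × exp(−3.784)
  = 0.74 × 0.0227 = 0.0168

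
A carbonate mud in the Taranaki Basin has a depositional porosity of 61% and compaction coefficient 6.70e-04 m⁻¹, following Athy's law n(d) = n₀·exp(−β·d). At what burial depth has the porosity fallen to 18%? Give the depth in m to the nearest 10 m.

1820 m

Working in km (1 km = 1000 m; β in km⁻¹ = β in m⁻¹ × 1000):
Invert Athy's law: d = ln(n₀/n) / β
d = ln(0.61/0.18) / 0.67 = ln(3.389) / 0.67 = 1.2205 / 0.67 = 1.822 km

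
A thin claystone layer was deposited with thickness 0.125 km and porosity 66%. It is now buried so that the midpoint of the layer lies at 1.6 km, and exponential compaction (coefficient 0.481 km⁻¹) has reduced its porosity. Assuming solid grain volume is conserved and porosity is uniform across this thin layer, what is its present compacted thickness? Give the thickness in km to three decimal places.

0.061 km

Porosity at 1.6 km: φ = 0.66·exp(−0.481×1.6) = 0.3057
Solid-volume conservation: h(1−φ) = h₀(1−φ₀) ⇒ h = h₀·(1−φ₀)/(1−φ)
h = 0.125 × (1 − 0.66)/(1 − 0.3057) = 0.125 × 0.4897 = 0.0612 km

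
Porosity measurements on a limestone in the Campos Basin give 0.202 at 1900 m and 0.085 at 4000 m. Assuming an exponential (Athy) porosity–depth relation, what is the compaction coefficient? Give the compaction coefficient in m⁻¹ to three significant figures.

0.000412 m⁻¹

Working in km (1 km = 1000 m; k in km⁻¹ = k in m⁻¹ × 1000):
Athy: phi(z) = phi₀ e^(−kz) ⇒ phi₁/phi₂ = e^{k(z₂−z₁)} ⇒ k = ln(phi₁/phi₂)/(z₂−z₁)
k = ln(0.202/0.085) / (4 − 1.9) = ln(2.376) / 2.1 = 0.8656 / 2.1 = 0.4122 km⁻¹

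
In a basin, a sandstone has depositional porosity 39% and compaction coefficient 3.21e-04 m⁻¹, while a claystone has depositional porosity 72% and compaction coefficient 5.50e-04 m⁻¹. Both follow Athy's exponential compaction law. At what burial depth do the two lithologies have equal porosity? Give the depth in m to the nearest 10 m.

2680 m

Working in km (1 km = 1000 m; β in km⁻¹ = β in m⁻¹ × 1000):
Set φ₀ₐ e^(−βₐd) = φ₀ᵦ e^(−βᵦd) ⇒ ln(φ₀ₐ/φ₀ᵦ) = (βₐ − βᵦ)·d
d = ln(0.39/0.72) / (0.321 − 0.55) = -0.6131 / -0.229 = 2.677 km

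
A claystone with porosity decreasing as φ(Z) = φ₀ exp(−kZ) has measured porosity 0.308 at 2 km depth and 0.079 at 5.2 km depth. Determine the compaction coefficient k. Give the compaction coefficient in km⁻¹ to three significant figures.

0.425 km⁻¹

Athy: φ(Z) = φ₀ e^(−kZ) ⇒ φ₁/φ₂ = e^{k(Z₂−Z₁)} ⇒ k = ln(φ₁/φ₂)/(Z₂−Z₁)
k = ln(0.308/0.079) / (5.2 − 2) = ln(3.899) / 3.2 = 1.3607 / 3.2 = 0.4252 km⁻¹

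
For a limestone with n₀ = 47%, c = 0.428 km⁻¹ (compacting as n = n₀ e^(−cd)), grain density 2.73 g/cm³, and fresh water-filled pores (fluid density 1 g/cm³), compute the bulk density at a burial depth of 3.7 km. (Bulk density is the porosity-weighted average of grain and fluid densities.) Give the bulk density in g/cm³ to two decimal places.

2.56 g/cm³

Porosity at depth: n = 0.47·exp(−0.428×3.7) = 0.47×0.2052 = 0.0965
Bulk density: ρ_b = (1−n)ρ_g + n·ρ_f = 0.9035×2.73 + 0.0965×1
       = 2.467 + 0.096 = 2.563 g/cm³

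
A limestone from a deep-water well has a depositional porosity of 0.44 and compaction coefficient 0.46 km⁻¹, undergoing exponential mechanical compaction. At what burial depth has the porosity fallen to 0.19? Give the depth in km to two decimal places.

Invert Athy's law: Z = ln(n₀/n) / k
Z = ln(0.44/0.19) / 0.46 = ln(2.316) / 0.46 = 0.8398 / 0.46 = 1.826 km

1.83 km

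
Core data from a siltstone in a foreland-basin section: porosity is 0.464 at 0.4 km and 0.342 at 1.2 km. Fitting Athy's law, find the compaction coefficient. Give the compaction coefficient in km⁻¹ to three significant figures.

0.381 km⁻¹

Athy: n(Z) = n₀ e^(−βZ) ⇒ n₁/n₂ = e^{β(Z₂−Z₁)} ⇒ β = ln(n₁/n₂)/(Z₂−Z₁)
β = ln(0.464/0.342) / (1.2 − 0.4) = ln(1.357) / 0.8 = 0.3051 / 0.8 = 0.3813 km⁻¹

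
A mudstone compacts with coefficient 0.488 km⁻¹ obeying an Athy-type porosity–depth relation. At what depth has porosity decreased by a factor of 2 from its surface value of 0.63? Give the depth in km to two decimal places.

n/n₀ = 1/2 ⇒ exp(−k·z) = 1/2 ⇒ z = ln(2) / k
z = 0.6931 / 0.488 = 1.420 km

1.42 km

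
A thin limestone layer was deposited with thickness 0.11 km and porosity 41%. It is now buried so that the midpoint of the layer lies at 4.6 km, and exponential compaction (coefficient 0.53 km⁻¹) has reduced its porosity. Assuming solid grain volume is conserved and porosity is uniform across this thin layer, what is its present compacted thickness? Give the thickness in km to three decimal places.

Porosity at 4.6 km: phi = 0.41·exp(−0.53×4.6) = 0.0358
Solid-volume conservation: h(1−phi) = h₀(1−phi₀) ⇒ h = h₀·(1−phi₀)/(1−phi)
h = 0.11 × (1 − 0.41)/(1 − 0.0358) = 0.11 × 0.6119 = 0.0673 km

0.067 km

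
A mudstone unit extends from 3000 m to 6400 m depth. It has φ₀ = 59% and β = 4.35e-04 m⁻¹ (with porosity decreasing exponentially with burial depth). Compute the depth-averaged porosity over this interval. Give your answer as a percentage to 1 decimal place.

8.4%

Working in km (1 km = 1000 m; β in km⁻¹ = β in m⁻¹ × 1000):
⟨φ⟩ = (1/(Z₂−Z₁)) ∫ φ₀ e^(−βZ) dZ = φ₀·(e^(−β·Z₁) − e^(−β·Z₂)) / (β·(Z₂−Z₁))
e^(−0.435×3) = 0.2712; e^(−0.435×6.4) = 0.0618
⟨φ⟩ = 0.59 × (0.2712 − 0.0618) / (0.435 × 3.4) = 0.59 × 0.1416 = 0.0835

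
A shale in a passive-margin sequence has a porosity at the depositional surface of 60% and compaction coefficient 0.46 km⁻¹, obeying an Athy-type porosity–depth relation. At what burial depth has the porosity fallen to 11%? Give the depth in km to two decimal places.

Invert Athy's law: d = ln(phi₀/phi) / k
d = ln(0.6/0.11) / 0.46 = ln(5.455) / 0.46 = 1.6964 / 0.46 = 3.688 km

3.69 km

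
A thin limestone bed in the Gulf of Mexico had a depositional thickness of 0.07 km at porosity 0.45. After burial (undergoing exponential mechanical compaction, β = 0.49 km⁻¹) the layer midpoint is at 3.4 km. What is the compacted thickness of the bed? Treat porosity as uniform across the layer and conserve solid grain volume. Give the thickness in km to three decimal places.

0.042 km

Porosity at 3.4 km: φ = 0.45·exp(−0.49×3.4) = 0.0851
Solid-volume conservation: h(1−φ) = h₀(1−φ₀) ⇒ h = h₀·(1−φ₀)/(1−φ)
h = 0.07 × (1 − 0.45)/(1 − 0.0851) = 0.07 × 0.6011 = 0.0421 km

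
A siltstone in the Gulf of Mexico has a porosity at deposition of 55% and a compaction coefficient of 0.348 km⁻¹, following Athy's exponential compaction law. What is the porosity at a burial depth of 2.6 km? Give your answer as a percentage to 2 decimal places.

n = n₀·exp(−k·Z) = 0.55 × exp(−0.348 × 2.6) = 0.55 × exp(−0.9048)
  = 0.55 × 0.4046 = 0.2225

22.25%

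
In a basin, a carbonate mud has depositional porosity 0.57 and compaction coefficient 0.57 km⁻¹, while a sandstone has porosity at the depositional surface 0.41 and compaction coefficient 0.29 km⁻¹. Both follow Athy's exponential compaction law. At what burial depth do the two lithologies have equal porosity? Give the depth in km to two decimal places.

1.18 km

Set phi₀ₐ e^(−cₐz) = phi₀ᵦ e^(−cᵦz) ⇒ ln(phi₀ₐ/phi₀ᵦ) = (cₐ − cᵦ)·z
z = ln(0.57/0.41) / (0.57 − 0.29) = 0.3295 / 0.28 = 1.177 km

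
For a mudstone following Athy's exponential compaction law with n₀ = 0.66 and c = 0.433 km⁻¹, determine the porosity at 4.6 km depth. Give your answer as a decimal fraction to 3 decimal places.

0.090

n = n₀·exp(−c·z) = 0.66 × exp(−0.433 × 4.6) = 0.66 × exp(−1.992)
  = 0.66 × 0.1364 = 0.0901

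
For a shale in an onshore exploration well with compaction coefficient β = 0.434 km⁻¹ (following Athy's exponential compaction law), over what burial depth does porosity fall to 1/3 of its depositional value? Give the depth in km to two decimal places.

2.53 km

φ/φ₀ = 1/3 ⇒ exp(−β·d) = 1/3 ⇒ d = ln(3) / β
d = 1.0986 / 0.434 = 2.531 km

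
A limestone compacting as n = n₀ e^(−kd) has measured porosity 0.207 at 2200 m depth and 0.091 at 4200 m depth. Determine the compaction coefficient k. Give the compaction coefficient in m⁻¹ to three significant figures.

0.000411 m⁻¹

Working in km (1 km = 1000 m; k in km⁻¹ = k in m⁻¹ × 1000):
Athy: n(d) = n₀ e^(−kd) ⇒ n₁/n₂ = e^{k(d₂−d₁)} ⇒ k = ln(n₁/n₂)/(d₂−d₁)
k = ln(0.207/0.091) / (4.2 − 2.2) = ln(2.275) / 2 = 0.8219 / 2 = 0.4109 km⁻¹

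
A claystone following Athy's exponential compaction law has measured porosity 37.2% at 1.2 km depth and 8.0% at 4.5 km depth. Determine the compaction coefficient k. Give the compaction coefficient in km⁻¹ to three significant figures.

Athy: phi(Z) = phi₀ e^(−kZ) ⇒ phi₁/phi₂ = e^{k(Z₂−Z₁)} ⇒ k = ln(phi₁/phi₂)/(Z₂−Z₁)
k = ln(0.372/0.08) / (4.5 − 1.2) = ln(4.65) / 3.3 = 1.5369 / 3.3 = 0.4657 km⁻¹

0.466 km⁻¹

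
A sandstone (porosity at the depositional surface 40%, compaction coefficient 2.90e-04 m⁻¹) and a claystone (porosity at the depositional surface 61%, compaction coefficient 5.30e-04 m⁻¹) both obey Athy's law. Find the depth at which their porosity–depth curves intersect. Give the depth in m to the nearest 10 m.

1760 m

Working in km (1 km = 1000 m; c in km⁻¹ = c in m⁻¹ × 1000):
Set φ₀ₐ e^(−cₐd) = φ₀ᵦ e^(−cᵦd) ⇒ ln(φ₀ₐ/φ₀ᵦ) = (cₐ − cᵦ)·d
d = ln(0.4/0.61) / (0.29 − 0.53) = -0.4220 / -0.24 = 1.758 km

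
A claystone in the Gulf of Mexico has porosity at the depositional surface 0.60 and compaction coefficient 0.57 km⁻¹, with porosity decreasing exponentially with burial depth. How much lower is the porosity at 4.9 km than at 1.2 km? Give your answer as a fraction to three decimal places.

0.266

n(1.2) = 0.6·e^(−0.57×1.2) = 0.3028
n(4.9) = 0.6·e^(−0.57×4.9) = 0.0367
Δn = 0.3028 − 0.0367 = 0.2660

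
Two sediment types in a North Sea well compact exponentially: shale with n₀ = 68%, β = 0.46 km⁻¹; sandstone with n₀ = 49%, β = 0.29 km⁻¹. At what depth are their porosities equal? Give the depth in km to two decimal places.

Set n₀ₐ e^(−βₐZ) = n₀ᵦ e^(−βᵦZ) ⇒ ln(n₀ₐ/n₀ᵦ) = (βₐ − βᵦ)·Z
Z = ln(0.68/0.49) / (0.46 − 0.29) = 0.3277 / 0.17 = 1.928 km

1.93 km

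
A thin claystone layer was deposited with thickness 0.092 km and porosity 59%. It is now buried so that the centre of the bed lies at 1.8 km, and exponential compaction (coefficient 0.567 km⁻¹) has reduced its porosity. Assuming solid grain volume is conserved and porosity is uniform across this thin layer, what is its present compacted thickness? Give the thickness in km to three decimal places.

Porosity at 1.8 km: φ = 0.59·exp(−0.567×1.8) = 0.2126
Solid-volume conservation: h(1−φ) = h₀(1−φ₀) ⇒ h = h₀·(1−φ₀)/(1−φ)
h = 0.092 × (1 − 0.59)/(1 − 0.2126) = 0.092 × 0.5207 = 0.0479 km

0.048 km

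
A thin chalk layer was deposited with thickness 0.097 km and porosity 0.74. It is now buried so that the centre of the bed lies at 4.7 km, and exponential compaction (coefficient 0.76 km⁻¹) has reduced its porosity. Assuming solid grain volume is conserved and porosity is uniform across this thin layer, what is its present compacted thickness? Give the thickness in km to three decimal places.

0.026 km

Porosity at 4.7 km: φ = 0.74·exp(−0.76×4.7) = 0.0208
Solid-volume conservation: h(1−φ) = h₀(1−φ₀) ⇒ h = h₀·(1−φ₀)/(1−φ)
h = 0.097 × (1 − 0.74)/(1 − 0.0208) = 0.097 × 0.2655 = 0.0258 km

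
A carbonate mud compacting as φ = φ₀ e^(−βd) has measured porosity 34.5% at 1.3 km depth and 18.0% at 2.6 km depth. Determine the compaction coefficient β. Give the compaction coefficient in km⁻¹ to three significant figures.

Athy: φ(d) = φ₀ e^(−βd) ⇒ φ₁/φ₂ = e^{β(d₂−d₁)} ⇒ β = ln(φ₁/φ₂)/(d₂−d₁)
β = ln(0.345/0.18) / (2.6 − 1.3) = ln(1.917) / 1.3 = 0.6506 / 1.3 = 0.5005 km⁻¹

0.500 km⁻¹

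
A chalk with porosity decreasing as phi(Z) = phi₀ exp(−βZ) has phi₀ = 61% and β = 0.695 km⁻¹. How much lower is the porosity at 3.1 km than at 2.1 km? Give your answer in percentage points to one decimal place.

phi(2.1) = 0.61·e^(−0.695×2.1) = 0.1417
phi(3.1) = 0.61·e^(−0.695×3.1) = 0.0707
Δphi = 0.1417 − 0.0707 = 0.0710

7.1 percentage points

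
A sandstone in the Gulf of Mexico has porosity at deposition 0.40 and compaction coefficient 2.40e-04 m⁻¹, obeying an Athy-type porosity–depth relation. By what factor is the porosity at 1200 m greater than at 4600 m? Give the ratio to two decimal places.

Working in km (1 km = 1000 m; c in km⁻¹ = c in m⁻¹ × 1000):
phi(Z₁)/phi(Z₂) = e^(−c·Z₁)/e^(−c·Z₂) = e^{c(Z₂−Z₁)}
= exp(0.24 × 3.4) = exp(0.816) = 2.2614

2.26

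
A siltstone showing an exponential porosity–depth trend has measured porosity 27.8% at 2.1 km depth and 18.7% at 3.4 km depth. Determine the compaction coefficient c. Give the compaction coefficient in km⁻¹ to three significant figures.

Athy: φ(d) = φ₀ e^(−cd) ⇒ φ₁/φ₂ = e^{c(d₂−d₁)} ⇒ c = ln(φ₁/φ₂)/(d₂−d₁)
c = ln(0.278/0.187) / (3.4 − 2.1) = ln(1.487) / 1.3 = 0.3965 / 1.3 = 0.305 km⁻¹

0.305 km⁻¹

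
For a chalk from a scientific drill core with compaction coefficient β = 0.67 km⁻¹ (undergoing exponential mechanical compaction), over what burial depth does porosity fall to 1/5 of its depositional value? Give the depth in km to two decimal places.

φ/φ₀ = 1/5 ⇒ exp(−β·Z) = 1/5 ⇒ Z = ln(5) / β
Z = 1.6094 / 0.67 = 2.402 km

2.40 km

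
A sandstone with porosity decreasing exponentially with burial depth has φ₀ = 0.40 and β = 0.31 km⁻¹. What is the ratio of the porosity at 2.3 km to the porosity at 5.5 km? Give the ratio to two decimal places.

φ(Z₁)/φ(Z₂) = e^(−β·Z₁)/e^(−β·Z₂) = e^{β(Z₂−Z₁)}
= exp(0.31 × 3.2) = exp(0.992) = 2.6966

2.70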